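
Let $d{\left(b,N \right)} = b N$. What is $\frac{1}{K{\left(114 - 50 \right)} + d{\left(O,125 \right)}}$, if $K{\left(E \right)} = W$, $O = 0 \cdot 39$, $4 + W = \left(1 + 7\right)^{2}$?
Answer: $\frac{1}{60} \approx 0.016667$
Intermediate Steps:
$W = 60$ ($W = -4 + \left(1 + 7\right)^{2} = -4 + 8^{2} = -4 + 64 = 60$)
$O = 0$
$d{\left(b,N \right)} = N b$
$K{\left(E \right)} = 60$
$\frac{1}{K{\left(114 - 50 \right)} + d{\left(O,125 \right)}} = \frac{1}{60 + 125 \cdot 0} = \frac{1}{60 + 0} = \frac{1}{60}$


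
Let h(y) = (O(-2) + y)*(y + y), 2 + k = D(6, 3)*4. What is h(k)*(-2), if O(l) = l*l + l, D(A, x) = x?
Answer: -480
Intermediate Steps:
O(l) = l + l² (O(l) = l² + l = l + l²)
k = 10 (k = -2 + 3*4 = -2 + 12 = 10)
h(y) = 2*y*(2 + y) (h(y) = (-2*(1 - 2) + y)*(y + y) = (-2*(-1) + y)*(2*y) = (2 + y)*(2*y) = 2*y*(2 + y))
h(k)*(-2) = (2*10*(2 + 10))*(-2) = (2*10*12)*(-2) = 240*(-2) = -480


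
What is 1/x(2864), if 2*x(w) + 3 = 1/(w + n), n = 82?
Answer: -5892/8837 ≈ -0.66674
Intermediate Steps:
x(w) = -3/2 + 1/(2*(82 + w)) (x(w) = -3/2 + 1/(2*(w + 82)) = -3/2 + 1/(2*(82 + w)))
1/x(2864) = 1/((-245 - 3*2864)/(2*(82 + 2864))) = 1/((½)*(-245 - 8592)/2946) = 1/((½)*(1/2946)*(-8837)) = 1/(-8837/5892) = -5892/8837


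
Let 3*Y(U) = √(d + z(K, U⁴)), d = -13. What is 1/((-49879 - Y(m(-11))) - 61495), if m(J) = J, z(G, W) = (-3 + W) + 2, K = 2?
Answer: -1002366/111637496257 + 3*√14627/111637496257 ≈ -8.9755e-6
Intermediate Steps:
z(G, W) = -1 + W
Y(U) = √(-14 + U⁴)/3 (Y(U) = √(-13 + (-1 + U⁴))/3 = √(-14 + U⁴)/3)
1/((-49879 - Y(m(-11))) - 61495) = 1/((-49879 - √(-14 + (-11)⁴)/3) - 61495) = 1/((-49879 - √(-14 + 14641)/3) - 61495) = 1/((-49879 - √14627/3) - 61495) = 1/(-111374 - √14627/3)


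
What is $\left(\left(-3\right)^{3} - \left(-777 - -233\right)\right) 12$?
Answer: $6204$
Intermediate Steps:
$\left(\left(-3\right)^{3} - \left(-777 - -233\right)\right) 12 = \left(-27 - \left(-777 + 233\right)\right) 12 = \left(-27 - -544\right) 12 = \left(-27 + 544\right) 12 = 517 \cdot 12 = 6204$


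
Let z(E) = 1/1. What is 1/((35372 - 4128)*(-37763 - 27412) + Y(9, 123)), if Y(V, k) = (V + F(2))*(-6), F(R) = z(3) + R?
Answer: -1/2036327772 ≈ -4.9108e-10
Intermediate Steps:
z(E) = 1
F(R) = 1 + R
Y(V, k) = -18 - 6*V (Y(V, k) = (V + (1 + 2))*(-6) = (V + 3)*(-6) = (3 + V)*(-6) = -18 - 6*V)
1/((35372 - 4128)*(-37763 - 27412) + Y(9, 123)) = 1/((35372 - 4128)*(-37763 - 27412) + (-18 - 6*9)) = 1/(31244*(-65175) + (-18 - 54)) = 1/(-2036327700 - 72) = 1/(-2036327772) = -1/2036327772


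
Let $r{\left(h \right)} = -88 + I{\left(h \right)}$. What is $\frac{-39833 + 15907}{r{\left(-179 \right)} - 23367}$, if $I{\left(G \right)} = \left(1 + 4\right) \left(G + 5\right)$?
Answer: $\frac{3418}{3475} \approx 0.9836$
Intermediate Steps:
$I{\left(G \right)} = 25 + 5 G$ ($I{\left(G \right)} = 5 \left(5 + G\right) = 25 + 5 G$)
$r{\left(h \right)} = -63 + 5 h$ ($r{\left(h \right)} = -88 + \left(25 + 5 h\right) = -63 + 5 h$)
$\frac{-39833 + 15907}{r{\left(-179 \right)} - 23367} = \frac{-39833 + 15907}{\left(-63 + 5 \left(-179\right)\right) - 23367} = - \frac{23926}{\left(-63 - 895\right) - 23367} = - \frac{23926}{-958 - 23367} = - \frac{23926}{-24325} = \left(-23926\right) \left(- \frac{1}{24325}\right) = \frac{3418}{3475}$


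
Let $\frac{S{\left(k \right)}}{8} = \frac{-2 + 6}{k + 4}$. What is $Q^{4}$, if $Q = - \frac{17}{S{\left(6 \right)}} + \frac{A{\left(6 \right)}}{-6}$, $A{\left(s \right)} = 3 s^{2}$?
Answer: $\frac{19356878641}{65536} \approx 2.9536 \cdot 10^{5}$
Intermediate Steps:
$S{\left(k \right)} = \frac{32}{4 + k}$ ($S{\left(k \right)} = 8 \frac{-2 + 6}{k + 4} = 8 \frac{4}{4 + k} = \frac{32}{4 + k}$)
$Q = - \frac{373}{16}$ ($Q = - \frac{17}{32 \frac{1}{4 + 6}} + \frac{3 \cdot 6^{2}}{-6} = - \frac{17}{32 \cdot \frac{1}{10}} + 3 \cdot 36 \left(- \frac{1}{6}\right) = - \frac{17}{32 \cdot \frac{1}{10}} + 108 \left(- \frac{1}{6}\right) = - \frac{17}{\frac{16}{5}} - 18 = \left(-17\right) \frac{5}{16} - 18 = - \frac{85}{16} - 18 = - \frac{373}{16} \approx -23.313$)
$Q^{4} = \left(- \frac{373}{16}\right)^{4} = \frac{19356878641}{65536}$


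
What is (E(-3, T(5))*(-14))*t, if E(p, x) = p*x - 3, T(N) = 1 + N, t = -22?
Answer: -6468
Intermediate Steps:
E(p, x) = -3 + p*x
(E(-3, T(5))*(-14))*t = ((-3 - 3*(1 + 5))*(-14))*(-22) = ((-3 - 3*6)*(-14))*(-22) = ((-3 - 18)*(-14))*(-22) = -21*(-14)*(-22) = 294*(-22) = -6468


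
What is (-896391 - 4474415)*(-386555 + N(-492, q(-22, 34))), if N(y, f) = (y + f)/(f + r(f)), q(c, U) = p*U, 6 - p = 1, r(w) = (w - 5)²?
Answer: 56875087595074882/27395 ≈ 2.0761e+12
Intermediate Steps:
r(w) = (-5 + w)²
p = 5 (p = 6 - 1*1 = 6 - 1 = 5)
q(c, U) = 5*U
N(y, f) = (f + y)/(f + (-5 + f)²) (N(y, f) = (y + f)/(f + (-5 + f)²) = (f + y)/(f + (-5 + f)²))
(-896391 - 4474415)*(-386555 + N(-492, q(-22, 34))) = (-896391 - 4474415)*(-386555 + (5*34 - 492)/(5*34 + (-5 + 5*34)²)) = -5370806*(-386555 + (170 - 492)/(170 + (-5 + 170)²)) = -5370806*(-386555 - 322/(170 + 165²)) = -5370806*(-386555 - 322/(170 + 27225)) = -5370806*(-386555 - 322/27395) = -5370806*(-10589674547/27395) = 56875087595074882/27395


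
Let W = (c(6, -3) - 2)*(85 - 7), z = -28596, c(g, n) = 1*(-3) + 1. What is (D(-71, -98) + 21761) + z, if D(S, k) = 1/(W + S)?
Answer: -2617806/383 ≈ -6835.0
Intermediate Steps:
c(g, n) = -2 (c(g, n) = -3 + 1 = -2)
W = -312 (W = (-2 - 2)*(85 - 7) = -4*78 = -312)
D(S, k) = 1/(-312 + S)
(D(-71, -98) + 21761) + z = (1/(-312 - 71) + 21761) - 28596 = (1/(-383) + 21761) - 28596 = (-1/383 + 21761) - 28596 = 8334462/383 - 28596 = -2617806/383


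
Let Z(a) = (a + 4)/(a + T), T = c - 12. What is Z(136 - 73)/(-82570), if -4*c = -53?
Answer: -134/10610245 ≈ -1.2629e-5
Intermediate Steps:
c = 53/4 (c = -1/4*(-53) = 53/4 ≈ 13.250)
T = 5/4 (T = 53/4 - 12 = 5/4 ≈ 1.2500)
Z(a) = (4 + a)/(5/4 + a) (Z(a) = (a + 4)/(a + 5/4) = (4 + a)/(5/4 + a))
Z(136 - 73)/(-82570) = (4*(4 + (136 - 73))/(5 + 4*(136 - 73)))/(-82570) = (4*(4 + 63)/(5 + 4*63))*(-1/82570) = (4*67/(5 + 252))*(-1/82570) = (4*67/257)*(-1/82570) = (4*(1/257)*67)*(-1/82570) = (268/257)*(-1/82570) = -134/10610245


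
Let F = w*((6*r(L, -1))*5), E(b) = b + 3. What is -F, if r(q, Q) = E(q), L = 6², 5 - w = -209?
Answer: -250380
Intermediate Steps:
E(b) = 3 + b
w = 214 (w = 5 - 1*(-209) = 5 + 209 = 214)
L = 36
r(q, Q) = 3 + q
F = 250380 (F = 214*((6*(3 + 36))*5) = 214*((6*39)*5) = 214*(234*5) = 214*1170 = 250380)
-F = -1*250380 = -250380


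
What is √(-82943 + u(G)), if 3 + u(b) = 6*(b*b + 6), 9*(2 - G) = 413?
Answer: 2*I*√1444890/9 ≈ 267.12*I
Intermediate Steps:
G = -395/9 (G = 2 - ⅑*413 = 2 - 413/9 = -395/9 ≈ -43.889)
u(b) = 33 + 6*b² (u(b) = -3 + 6*(b*b + 6) = -3 + 6*(b² + 6) = -3 + 6*(6 + b²) = -3 + (36 + 6*b²) = 33 + 6*b²)
√(-82943 + u(G)) = √(-82943 + (33 + 6*(-395/9)²)) = √(-82943 + (33 + 6*(156025/81))) = √(-82943 + (33 + 312050/27)) = √(-82943 + 312941/27) = √(-1926520/27) = 2*I*√1444890/9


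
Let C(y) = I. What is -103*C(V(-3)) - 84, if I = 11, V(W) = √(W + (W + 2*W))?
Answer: -1217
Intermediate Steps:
V(W) = 2*√W (V(W) = √(W + 3*W) = √(4*W) = 2*√W)
C(y) = 11
-103*C(V(-3)) - 84 = -103*11 - 84 = -1133 - 84 = -1217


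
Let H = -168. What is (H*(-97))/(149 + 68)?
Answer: 2328/31 ≈ 75.097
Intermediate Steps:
(H*(-97))/(149 + 68) = (-168*(-97))/(149 + 68) = 16296/217 = 16296*(1/217) = 2328/31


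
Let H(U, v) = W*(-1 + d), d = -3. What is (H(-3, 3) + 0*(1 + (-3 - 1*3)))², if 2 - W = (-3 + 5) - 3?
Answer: 144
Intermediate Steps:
W = 3 (W = 2 - ((-3 + 5) - 3) = 2 - (2 - 3) = 2 - 1*(-1) = 2 + 1 = 3)
H(U, v) = -12 (H(U, v) = 3*(-1 - 3) = 3*(-4) = -12)
(H(-3, 3) + 0*(1 + (-3 - 1*3)))² = (-12 + 0*(1 + (-3 - 1*3)))² = (-12 + 0*(1 + (-3 - 3)))² = (-12 + 0*(1 - 6))² = (-12 + 0*(-5))² = (-12 + 0)² = (-12)² = 144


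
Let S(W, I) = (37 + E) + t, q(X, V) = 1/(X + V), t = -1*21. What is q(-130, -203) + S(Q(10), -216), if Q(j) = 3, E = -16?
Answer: -1/333 ≈ -0.0030030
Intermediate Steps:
t = -21
q(X, V) = 1/(V + X)
S(W, I) = 0 (S(W, I) = (37 - 16) - 21 = 21 - 21 = 0)
q(-130, -203) + S(Q(10), -216) = 1/(-203 - 130) + 0 = 1/(-333) + 0 = -1/333 + 0 = -1/333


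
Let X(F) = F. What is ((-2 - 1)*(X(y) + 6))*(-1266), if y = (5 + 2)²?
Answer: 208890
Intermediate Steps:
y = 49 (y = 7² = 49)
((-2 - 1)*(X(y) + 6))*(-1266) = ((-2 - 1)*(49 + 6))*(-1266) = -3*55*(-1266) = -165*(-1266) = 208890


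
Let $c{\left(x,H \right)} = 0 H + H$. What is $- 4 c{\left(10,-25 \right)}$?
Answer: $100$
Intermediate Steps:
$c{\left(x,H \right)} = H$ ($c{\left(x,H \right)} = 0 + H = H$)
$- 4 c{\left(10,-25 \right)} = \left(-4\right) \left(-25\right) = 100$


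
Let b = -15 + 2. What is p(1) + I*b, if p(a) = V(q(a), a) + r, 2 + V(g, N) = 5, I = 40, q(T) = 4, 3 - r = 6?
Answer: -520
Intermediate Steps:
r = -3 (r = 3 - 1*6 = 3 - 6 = -3)
b = -13
V(g, N) = 3 (V(g, N) = -2 + 5 = 3)
p(a) = 0 (p(a) = 3 - 3 = 0)
p(1) + I*b = 0 + 40*(-13) = 0 - 520 = -520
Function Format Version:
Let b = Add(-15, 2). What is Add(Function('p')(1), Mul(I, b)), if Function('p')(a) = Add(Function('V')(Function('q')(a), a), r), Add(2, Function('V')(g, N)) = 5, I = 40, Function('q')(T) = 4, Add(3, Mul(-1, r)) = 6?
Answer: -520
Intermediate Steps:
r = -3 (r = Add(3, Mul(-1, 6)) = Add(3, -6) = -3)
b = -13
Function('V')(g, N) = 3 (Function('V')(g, N) = Add(-2, 5) = 3)
Function('p')(a) = 0 (Function('p')(a) = Add(3, -3) = 0)
Add(Function('p')(1), Mul(I, b)) = Add(0, Mul(40, -13)) = Add(0, -520) = -520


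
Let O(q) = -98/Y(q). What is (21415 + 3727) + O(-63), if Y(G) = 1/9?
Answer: 24260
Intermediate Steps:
Y(G) = ⅑
O(q) = -882 (O(q) = -98/⅑ = -98*9 = -882)
(21415 + 3727) + O(-63) = (21415 + 3727) - 882 = 25142 - 882 = 24260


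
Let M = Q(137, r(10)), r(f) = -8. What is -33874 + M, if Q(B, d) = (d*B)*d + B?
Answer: -24969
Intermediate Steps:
Q(B, d) = B + B*d² (Q(B, d) = (B*d)*d + B = B*d² + B = B + B*d²)
M = 8905 (M = 137*(1 + (-8)²) = 137*(1 + 64) = 137*65 = 8905)
-33874 + M = -33874 + 8905 = -24969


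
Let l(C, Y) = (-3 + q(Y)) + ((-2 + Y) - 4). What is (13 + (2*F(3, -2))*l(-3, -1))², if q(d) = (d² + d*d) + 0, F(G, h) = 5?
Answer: 4489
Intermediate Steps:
q(d) = 2*d² (q(d) = (d² + d²) + 0 = 2*d² + 0 = 2*d²)
l(C, Y) = -9 + Y + 2*Y² (l(C, Y) = (-3 + 2*Y²) + ((-2 + Y) - 4) = (-3 + 2*Y²) + (-6 + Y) = -9 + Y + 2*Y²)
(13 + (2*F(3, -2))*l(-3, -1))² = (13 + (2*5)*(-9 - 1 + 2*(-1)²))² = (13 + 10*(-9 - 1 + 2*1))² = (13 + 10*(-9 - 1 + 2))² = (13 + 10*(-8))² = (13 - 80)² = (-67)² = 4489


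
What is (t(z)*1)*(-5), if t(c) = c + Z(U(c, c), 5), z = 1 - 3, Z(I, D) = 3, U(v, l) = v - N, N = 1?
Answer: -5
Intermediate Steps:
U(v, l) = -1 + v (U(v, l) = v - 1*1 = v - 1 = -1 + v)
z = -2
t(c) = 3 + c (t(c) = c + 3 = 3 + c)
(t(z)*1)*(-5) = ((3 - 2)*1)*(-5) = (1*1)*(-5) = 1*(-5) = -5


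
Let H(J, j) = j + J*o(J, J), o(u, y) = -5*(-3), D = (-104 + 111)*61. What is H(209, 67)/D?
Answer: 3202/427 ≈ 7.4988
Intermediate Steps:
D = 427 (D = 7*61 = 427)
o(u, y) = 15
H(J, j) = j + 15*J (H(J, j) = j + J*15 = j + 15*J)
H(209, 67)/D = (67 + 15*209)/427 = (67 + 3135)*(1/427) = 3202*(1/427) = 3202/427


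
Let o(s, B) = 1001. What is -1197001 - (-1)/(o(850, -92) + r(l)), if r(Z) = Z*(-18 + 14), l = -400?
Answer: -3113399600/2601 ≈ -1.1970e+6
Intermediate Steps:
r(Z) = -4*Z (r(Z) = Z*(-4) = -4*Z)
-1197001 - (-1)/(o(850, -92) + r(l)) = -1197001 - (-1)/(1001 - 4*(-400)) = -1197001 - (-1)/(1001 + 1600) = -1197001 - (-1)/2601 = -1197001 - 1*(-1/2601) = -1197001 + 1/2601 = -3113399600/2601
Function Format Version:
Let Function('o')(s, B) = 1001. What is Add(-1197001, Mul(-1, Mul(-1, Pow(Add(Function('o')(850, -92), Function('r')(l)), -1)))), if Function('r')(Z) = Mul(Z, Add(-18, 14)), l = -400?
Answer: Rational(-3113399600, 2601) ≈ -1.1970e+6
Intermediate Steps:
Function('r')(Z) = Mul(-4, Z) (Function('r')(Z) = Mul(Z, -4) = Mul(-4, Z))
Add(-1197001, Mul(-1, Mul(-1, Pow(Add(Function('o')(850, -92), Function('r')(l)), -1)))) = Add(-1197001, Mul(-1, Mul(-1, Pow(Add(1001, Mul(-4, -400)), -1)))) = Add(-1197001, Mul(-1, Mul(-1, Pow(Add(1001, 1600), -1)))) = Add(-1197001, Mul(-1, Mul(-1, Pow(2601, -1)))) = Add(-1197001, Mul(-1, Mul(-1, Rational(1, 2601)))) = Add(-1197001, Mul(-1, Rational(-1, 2601))) = Add(-1197001, Rational(1, 2601)) = Rational(-3113399600, 2601)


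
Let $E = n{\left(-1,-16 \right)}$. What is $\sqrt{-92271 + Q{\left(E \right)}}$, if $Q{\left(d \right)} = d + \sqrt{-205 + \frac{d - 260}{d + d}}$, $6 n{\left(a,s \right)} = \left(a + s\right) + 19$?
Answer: $\frac{\sqrt{-3321744 + 18 i \sqrt{2378}}}{6} \approx 0.040134 + 303.76 i$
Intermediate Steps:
$n{\left(a,s \right)} = \frac{19}{6} + \frac{a}{6} + \frac{s}{6}$ ($n{\left(a,s \right)} = \frac{\left(a + s\right) + 19}{6} = \frac{19 + a + s}{6} = \frac{19}{6} + \frac{a}{6} + \frac{s}{6}$)
$E = \frac{1}{3}$ ($E = \frac{19}{6} + \frac{1}{6} \left(-1\right) + \frac{1}{6} \left(-16\right) = \frac{19}{6} - \frac{1}{6} - \frac{8}{3} = \frac{1}{3} \approx 0.33333$)
$Q{\left(d \right)} = d + \sqrt{-205 + \frac{-260 + d}{2 d}}$
$\sqrt{-92271 + Q{\left(E \right)}} = \sqrt{-92271 + \left(\frac{1}{3} + \frac{\sqrt{-818 - 520 \frac{1}{\frac{1}{3}}}}{2}\right)} = \sqrt{-92271 + \left(\frac{1}{3} + \frac{\sqrt{-818 - 1560}}{2}\right)} = \sqrt{-92271 + \left(\frac{1}{3} + \frac{\sqrt{-2378}}{2}\right)} = \sqrt{-92271 + \left(\frac{1}{3} + \frac{i \sqrt{2378}}{2}\right)} = \sqrt{- \frac{276812}{3} + \frac{i \sqrt{2378}}{2}}$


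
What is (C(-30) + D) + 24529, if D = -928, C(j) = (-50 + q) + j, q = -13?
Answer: 23508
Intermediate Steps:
C(j) = -63 + j (C(j) = (-50 - 13) + j = -63 + j)
(C(-30) + D) + 24529 = ((-63 - 30) - 928) + 24529 = (-93 - 928) + 24529 = -1021 + 24529 = 23508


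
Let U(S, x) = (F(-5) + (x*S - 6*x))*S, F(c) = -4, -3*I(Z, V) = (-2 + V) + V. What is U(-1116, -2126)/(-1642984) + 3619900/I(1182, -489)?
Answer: 18259948767/1437611 ≈ 12702.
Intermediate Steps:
I(Z, V) = ⅔ - 2*V/3 (I(Z, V) = -((-2 + V) + V)/3 = -(-2 + 2*V)/3 = ⅔ - 2*V/3)
U(S, x) = S*(-4 - 6*x + S*x) (U(S, x) = (-4 + (x*S - 6*x))*S = (-4 + (S*x - 6*x))*S = (-4 + (-6*x + S*x))*S = (-4 - 6*x + S*x)*S = S*(-4 - 6*x + S*x))
U(-1116, -2126)/(-1642984) + 3619900/I(1182, -489) = -1116*(-4 - 6*(-2126) - 1116*(-2126))/(-1642984) + 3619900/(⅔ - ⅔*(-489)) = -1116*(-4 + 12756 + 2372616)*(-1/1642984) + 3619900/(⅔ + 326) = -1116*2385368*(-1/1642984) + 3619900/(980/3) = -2662070688*(-1/1642984) + 3619900*(3/980) = 332758836/205373 + 542985/49 = 18259948767/1437611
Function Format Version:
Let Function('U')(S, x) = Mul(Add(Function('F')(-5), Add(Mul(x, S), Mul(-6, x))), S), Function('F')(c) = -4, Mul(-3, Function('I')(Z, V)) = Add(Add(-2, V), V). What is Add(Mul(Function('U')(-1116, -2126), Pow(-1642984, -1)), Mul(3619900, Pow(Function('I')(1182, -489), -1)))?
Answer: Rational(18259948767, 1437611) ≈ 12702.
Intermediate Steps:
Function('I')(Z, V) = Add(Rational(2, 3), Mul(Rational(-2, 3), V)) (Function('I')(Z, V) = Mul(Rational(-1, 3), Add(Add(-2, V), V)) = Mul(Rational(-1, 3), Add(-2, Mul(2, V))) = Add(Rational(2, 3), Mul(Rational(-2, 3), V)))
Function('U')(S, x) = Mul(S, Add(-4, Mul(-6, x), Mul(S, x))) (Function('U')(S, x) = Mul(Add(-4, Add(Mul(x, S), Mul(-6, x))), S) = Mul(Add(-4, Add(Mul(S, x), Mul(-6, x))), S) = Mul(Add(-4, Add(Mul(-6, x), Mul(S, x))), S) = Mul(Add(-4, Mul(-6, x), Mul(S, x)), S) = Mul(S, Add(-4, Mul(-6, x), Mul(S, x))))
Add(Mul(Function('U')(-1116, -2126), Pow(-1642984, -1)), Mul(3619900, Pow(Function('I')(1182, -489), -1))) = Add(Mul(Mul(-1116, Add(-4, Mul(-6, -2126), Mul(-1116, -2126))), Pow(-1642984, -1)), Mul(3619900, Pow(Add(Rational(2, 3), Mul(Rational(-2, 3), -489)), -1))) = Add(Mul(Mul(-1116, Add(-4, 12756, 2372616)), Rational(-1, 1642984)), Mul(3619900, Pow(Add(Rational(2, 3), 326), -1))) = Add(Mul(Mul(-1116, 2385368), Rational(-1, 1642984)), Mul(3619900, Pow(Rational(980, 3), -1))) = Add(Mul(-2662070688, Rational(-1, 1642984)), Mul(3619900, Rational(3, 980))) = Add(Rational(332758836, 205373), Rational(542985, 49)) = Rational(18259948767, 1437611)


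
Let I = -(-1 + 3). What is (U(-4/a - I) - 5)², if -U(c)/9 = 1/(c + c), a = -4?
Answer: 169/4 ≈ 42.250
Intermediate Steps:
I = -2 (I = -1*2 = -2)
U(c) = -9/(2*c) (U(c) = -9/(c + c) = -9*1/(2*c) = -9/(2*c))
(U(-4/a - I) - 5)² = (-9/(2*(-4/(-4) - 1*(-2))) - 5)² = (-9/(2*(-4*(-¼) + 2)) - 5)² = (-9/(2*(1 + 2)) - 5)² = (-9/2/3 - 5)² = (-9/2*⅓ - 5)² = (-3/2 - 5)² = (-13/2)² = 169/4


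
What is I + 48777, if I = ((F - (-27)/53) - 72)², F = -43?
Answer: 173835217/2809 ≈ 61885.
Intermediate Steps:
I = 36820624/2809 (I = ((-43 - (-27)/53) - 72)² = ((-43 - 1*(-27/53)) - 72)² = ((-43 + 27/53) - 72)² = (-2252/53 - 72)² = (-6068/53)² = 36820624/2809 ≈ 13108.)
I + 48777 = 36820624/2809 + 48777 = 173835217/2809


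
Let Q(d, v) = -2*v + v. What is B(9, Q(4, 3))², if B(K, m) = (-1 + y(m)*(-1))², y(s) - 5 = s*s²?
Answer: 194481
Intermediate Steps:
y(s) = 5 + s³ (y(s) = 5 + s*s² = 5 + s³)
Q(d, v) = -v
B(K, m) = (-6 - m³)² (B(K, m) = (-1 + (5 + m³)*(-1))² = (-1 + (-5 - m³))² = (-6 - m³)²)
B(9, Q(4, 3))² = ((6 + (-1*3)³)²)² = ((6 + (-3)³)²)² = ((6 - 27)²)² = ((-21)²)² = 441² = 194481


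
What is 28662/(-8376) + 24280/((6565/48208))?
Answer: 326794602807/1832948 ≈ 1.7829e+5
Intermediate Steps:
28662/(-8376) + 24280/((6565/48208)) = 28662*(-1/8376) + 24280/((6565*(1/48208))) = -4777/1396 + 24280/(6565/48208) = -4777/1396 + 24280*(48208/6565) = -4777/1396 + 234098048/1313 = 326794602807/1832948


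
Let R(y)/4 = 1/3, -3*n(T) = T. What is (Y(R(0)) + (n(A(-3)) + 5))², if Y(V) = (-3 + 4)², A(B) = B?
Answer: 49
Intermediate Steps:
n(T) = -T/3
R(y) = 4/3
Y(V) = 1 (Y(V) = 1² = 1)
(Y(R(0)) + (n(A(-3)) + 5))² = (1 + (-⅓*(-3) + 5))² = (1 + (1 + 5))² = (1 + 6)² = 7² = 49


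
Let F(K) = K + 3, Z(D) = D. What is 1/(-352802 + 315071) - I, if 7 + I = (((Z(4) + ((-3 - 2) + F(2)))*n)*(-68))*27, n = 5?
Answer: 1385746436/37731 ≈ 36727.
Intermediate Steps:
F(K) = 3 + K
I = -36727 (I = -7 + (((4 + ((-3 - 2) + (3 + 2)))*5)*(-68))*27 = -7 + (((4 + (-5 + 5))*5)*(-68))*27 = -7 + (((4 + 0)*5)*(-68))*27 = -7 + ((4*5)*(-68))*27 = -7 + (20*(-68))*27 = -7 - 1360*27 = -7 - 36720 = -36727)
1/(-352802 + 315071) - I = 1/(-352802 + 315071) - 1*(-36727) = 1/(-37731) + 36727 = -1/37731 + 36727 = 1385746436/37731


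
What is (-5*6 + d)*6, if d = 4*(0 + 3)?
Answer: -108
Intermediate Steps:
d = 12 (d = 4*3 = 12)
(-5*6 + d)*6 = (-5*6 + 12)*6 = (-30 + 12)*6 = -18*6 = -108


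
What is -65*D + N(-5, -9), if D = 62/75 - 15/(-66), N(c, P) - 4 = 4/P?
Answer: -64301/990 ≈ -64.950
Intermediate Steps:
N(c, P) = 4 + 4/P
D = 1739/1650 (D = 62*(1/75) - 15*(-1/66) = 62/75 + 5/22 = 1739/1650 ≈ 1.0539)
-65*D + N(-5, -9) = -65*1739/1650 + (4 + 4/(-9)) = -22607/330 + (4 + 4*(-1/9)) = -22607/330 + (4 - 4/9) = -22607/330 + 32/9 = -64301/990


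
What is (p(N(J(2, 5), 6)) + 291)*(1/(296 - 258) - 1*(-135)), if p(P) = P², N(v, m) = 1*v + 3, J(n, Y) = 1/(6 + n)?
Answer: 98766619/2432 ≈ 40611.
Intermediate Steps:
N(v, m) = 3 + v (N(v, m) = v + 3 = 3 + v)
(p(N(J(2, 5), 6)) + 291)*(1/(296 - 258) - 1*(-135)) = ((3 + 1/(6 + 2))² + 291)*(1/(296 - 258) - 1*(-135)) = ((3 + 1/8)² + 291)*(1/38 + 135) = ((3 + ⅛)² + 291)*(1/38 + 135) = ((25/8)² + 291)*(5131/38) = (625/64 + 291)*(5131/38) = (19249/64)*(5131/38) = 98766619/2432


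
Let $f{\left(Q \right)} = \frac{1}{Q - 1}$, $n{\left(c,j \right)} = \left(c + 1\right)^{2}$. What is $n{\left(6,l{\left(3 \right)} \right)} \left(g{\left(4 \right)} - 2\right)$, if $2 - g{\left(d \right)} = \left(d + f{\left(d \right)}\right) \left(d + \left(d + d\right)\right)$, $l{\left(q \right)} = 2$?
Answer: $-2548$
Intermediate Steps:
$n{\left(c,j \right)} = \left(1 + c\right)^{2}$
$f{\left(Q \right)} = \frac{1}{-1 + Q}$
$g{\left(d \right)} = 2 - 3 d \left(d + \frac{1}{-1 + d}\right)$ ($g{\left(d \right)} = 2 - \left(d + \frac{1}{-1 + d}\right) \left(d + \left(d + d\right)\right) = 2 - \left(d + \frac{1}{-1 + d}\right) \left(d + 2 d\right) = 2 - \left(d + \frac{1}{-1 + d}\right) 3 d = 2 - 3 d \left(d + \frac{1}{-1 + d}\right)$)
$n{\left(6,l{\left(3 \right)} \right)} \left(g{\left(4 \right)} - 2\right) = \left(1 + 6\right)^{2} \left(\frac{\left(-3\right) 4 + \left(-1 + 4\right) \left(2 - 3 \cdot 4^{2}\right)}{-1 + 4} - 2\right) = 7^{2} \left(\frac{-12 + 3 \left(2 - 48\right)}{3} - 2\right) = 49 \left(\frac{-12 + 3 \left(2 - 48\right)}{3} - 2\right) = 49 \left(\frac{-12 + 3 \left(-46\right)}{3} - 2\right) = 49 \left(\frac{-12 - 138}{3} - 2\right) = 49 \left(\frac{1}{3} \left(-150\right) - 2\right) = 49 \left(-50 - 2\right) = 49 \left(-52\right) = -2548$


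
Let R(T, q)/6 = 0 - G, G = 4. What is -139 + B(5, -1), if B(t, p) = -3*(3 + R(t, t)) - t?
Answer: -81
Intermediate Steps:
R(T, q) = -24 (R(T, q) = 6*(0 - 1*4) = 6*(0 - 4) = 6*(-4) = -24)
B(t, p) = 63 - t (B(t, p) = -3*(3 - 24) - t = -3*(-21) - t = 63 - t)
-139 + B(5, -1) = -139 + (63 - 1*5) = -139 + (63 - 5) = -139 + 58 = -81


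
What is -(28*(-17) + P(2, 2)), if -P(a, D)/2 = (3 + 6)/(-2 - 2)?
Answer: 943/2 ≈ 471.50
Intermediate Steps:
P(a, D) = 9/2 (P(a, D) = -2*(3 + 6)/(-2 - 2) = -18/(-4) = -18*(-1)/4 = -2*(-9/4) = 9/2)
-(28*(-17) + P(2, 2)) = -(28*(-17) + 9/2) = -(-476 + 9/2) = -1*(-943/2) = 943/2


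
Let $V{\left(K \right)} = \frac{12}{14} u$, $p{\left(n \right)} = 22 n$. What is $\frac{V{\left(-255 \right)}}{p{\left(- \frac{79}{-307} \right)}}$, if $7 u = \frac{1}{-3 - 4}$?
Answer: $- \frac{921}{298067} \approx -0.0030899$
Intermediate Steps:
$u = - \frac{1}{49}$ ($u = \frac{1}{7 \left(-3 - 4\right)} = \frac{1}{7 \left(-7\right)} = \frac{1}{7} \left(- \frac{1}{7}\right) = - \frac{1}{49} \approx -0.020408$)
$V{\left(K \right)} = - \frac{6}{343}$ ($V{\left(K \right)} = \frac{12}{14} \left(- \frac{1}{49}\right) = 12 \cdot \frac{1}{14} \left(- \frac{1}{49}\right) = \frac{6}{7} \left(- \frac{1}{49}\right) = - \frac{6}{343}$)
$\frac{V{\left(-255 \right)}}{p{\left(- \frac{79}{-307} \right)}} = - \frac{6}{343 \cdot 22 \left(- \frac{79}{-307}\right)} = - \frac{6}{343 \cdot 22 \left(\left(-79\right) \left(- \frac{1}{307}\right)\right)} = - \frac{6}{343 \cdot 22 \cdot \frac{79}{307}} = - \frac{6}{343 \cdot \frac{1738}{307}} = \left(- \frac{6}{343}\right) \frac{307}{1738} = - \frac{921}{298067}$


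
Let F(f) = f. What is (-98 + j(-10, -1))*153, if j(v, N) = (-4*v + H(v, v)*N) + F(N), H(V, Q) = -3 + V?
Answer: -7038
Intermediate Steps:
j(v, N) = N - 4*v + N*(-3 + v) (j(v, N) = (-4*v + (-3 + v)*N) + N = (-4*v + N*(-3 + v)) + N = N - 4*v + N*(-3 + v))
(-98 + j(-10, -1))*153 = (-98 + (-1 - 4*(-10) - (-3 - 10)))*153 = (-98 + (-1 + 40 - 1*(-13)))*153 = (-98 + (-1 + 40 + 13))*153 = (-98 + 52)*153 = -46*153 = -7038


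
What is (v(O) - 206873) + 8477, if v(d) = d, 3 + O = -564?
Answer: -198963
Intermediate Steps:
O = -567 (O = -3 - 564 = -567)
(v(O) - 206873) + 8477 = (-567 - 206873) + 8477 = -207440 + 8477 = -198963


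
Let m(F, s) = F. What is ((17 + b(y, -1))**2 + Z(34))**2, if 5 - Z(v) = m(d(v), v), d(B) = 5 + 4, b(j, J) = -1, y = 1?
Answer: 63504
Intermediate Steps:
d(B) = 9
Z(v) = -4 (Z(v) = 5 - 1*9 = 5 - 9 = -4)
((17 + b(y, -1))**2 + Z(34))**2 = ((17 - 1)**2 - 4)**2 = (16**2 - 4)**2 = (256 - 4)**2 = 252**2 = 63504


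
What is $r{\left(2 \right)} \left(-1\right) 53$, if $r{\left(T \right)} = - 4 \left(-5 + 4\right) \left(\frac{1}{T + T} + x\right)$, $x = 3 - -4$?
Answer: $-1537$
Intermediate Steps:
$x = 7$ ($x = 3 + 4 = 7$)
$r{\left(T \right)} = 28 + \frac{2}{T}$ ($r{\left(T \right)} = - 4 \left(-5 + 4\right) \left(\frac{1}{T + T} + 7\right) = \left(-4\right) \left(-1\right) \left(\frac{1}{2 T} + 7\right) = 4 \left(\frac{1}{2 T} + 7\right) = 4 \left(7 + \frac{1}{2 T}\right) = 28 + \frac{2}{T}$)
$r{\left(2 \right)} \left(-1\right) 53 = \left(28 + \frac{2}{2}\right) \left(-1\right) 53 = \left(28 + 2 \cdot \frac{1}{2}\right) \left(-1\right) 53 = \left(28 + 1\right) \left(-1\right) 53 = 29 \left(-1\right) 53 = \left(-29\right) 53 = -1537$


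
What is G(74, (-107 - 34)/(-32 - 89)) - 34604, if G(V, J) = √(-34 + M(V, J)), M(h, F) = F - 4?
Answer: -34604 + I*√4457/11 ≈ -34604.0 + 6.0692*I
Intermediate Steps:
M(h, F) = -4 + F
G(V, J) = √(-38 + J) (G(V, J) = √(-34 + (-4 + J)) = √(-38 + J))
G(74, (-107 - 34)/(-32 - 89)) - 34604 = √(-38 + (-107 - 34)/(-32 - 89)) - 34604 = √(-38 - 141/(-121)) - 34604 = √(-38 - 141*(-1/121)) - 34604 = √(-38 + 141/121) - 34604 = √(-4457/121) - 34604 = I*√4457/11 - 34604 = -34604 + I*√4457/11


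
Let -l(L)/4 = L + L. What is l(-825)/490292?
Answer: 150/11143 ≈ 0.013461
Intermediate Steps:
l(L) = -8*L (l(L) = -4*(L + L) = -8*L)
l(-825)/490292 = -8*(-825)/490292 = 6600*(1/490292) = 150/11143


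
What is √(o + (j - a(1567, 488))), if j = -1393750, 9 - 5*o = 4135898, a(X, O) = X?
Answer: I*√55562370/5 ≈ 1490.8*I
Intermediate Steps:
o = -4135889/5 (o = 9/5 - ⅕*4135898 = 9/5 - 4135898/5 = -4135889/5 ≈ -8.2718e+5)
√(o + (j - a(1567, 488))) = √(-4135889/5 + (-1393750 - 1*1567)) = √(-4135889/5 + (-1393750 - 1567)) = √(-4135889/5 - 1395317) = √(-11112474/5) = I*√55562370/5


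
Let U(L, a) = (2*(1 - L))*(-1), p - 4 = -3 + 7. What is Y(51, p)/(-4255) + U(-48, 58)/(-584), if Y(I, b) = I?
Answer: 193603/1242460 ≈ 0.15582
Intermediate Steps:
p = 8 (p = 4 + (-3 + 7) = 4 + 4 = 8)
U(L, a) = -2 + 2*L (U(L, a) = (2 - 2*L)*(-1) = -2 + 2*L)
Y(51, p)/(-4255) + U(-48, 58)/(-584) = 51/(-4255) + (-2 + 2*(-48))/(-584) = 51*(-1/4255) + (-2 - 96)*(-1/584) = -51/4255 - 98*(-1/584) = -51/4255 + 49/292 = 193603/1242460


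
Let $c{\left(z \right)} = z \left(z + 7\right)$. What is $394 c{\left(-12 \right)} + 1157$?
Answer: $24797$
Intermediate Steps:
$c{\left(z \right)} = z \left(7 + z\right)$
$394 c{\left(-12 \right)} + 1157 = 394 \left(- 12 \left(7 - 12\right)\right) + 1157 = 394 \left(\left(-12\right) \left(-5\right)\right) + 1157 = 394 \cdot 60 + 1157 = 23640 + 1157 = 24797$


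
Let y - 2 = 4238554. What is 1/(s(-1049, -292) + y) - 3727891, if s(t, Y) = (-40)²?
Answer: -15806839390995/4240156 ≈ -3.7279e+6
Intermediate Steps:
y = 4238556 (y = 2 + 4238554 = 4238556)
s(t, Y) = 1600
1/(s(-1049, -292) + y) - 3727891 = 1/(1600 + 4238556) - 3727891 = 1/4240156 - 3727891 = -15806839390995/4240156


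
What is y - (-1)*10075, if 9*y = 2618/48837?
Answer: 4428297593/439533 ≈ 10075.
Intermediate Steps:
y = 2618/439533 (y = (2618/48837)/9 = (2618*(1/48837))/9 = (1/9)*(2618/48837) = 2618/439533 ≈ 0.0059563)
y - (-1)*10075 = 2618/439533 - (-1)*10075 = 2618/439533 - 1*(-10075) = 2618/439533 + 10075 = 4428297593/439533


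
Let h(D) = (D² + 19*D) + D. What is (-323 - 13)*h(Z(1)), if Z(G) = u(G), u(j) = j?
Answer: -7056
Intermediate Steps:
Z(G) = G
h(D) = D² + 20*D
(-323 - 13)*h(Z(1)) = (-323 - 13)*(1*(20 + 1)) = -336*21 = -7056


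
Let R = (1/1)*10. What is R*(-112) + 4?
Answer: -1116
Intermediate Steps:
R = 10 (R = (1*1)*10 = 1*10 = 10)
R*(-112) + 4 = 10*(-112) + 4 = -1120 + 4 = -1116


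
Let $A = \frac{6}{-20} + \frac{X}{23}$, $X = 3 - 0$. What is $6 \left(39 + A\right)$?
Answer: $\frac{26793}{115} \approx 232.98$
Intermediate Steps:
$X = 3$ ($X = 3 + 0 = 3$)
$A = - \frac{39}{230}$ ($A = \frac{6}{-20} + \frac{3}{23} = 6 \left(- \frac{1}{20}\right) + 3 \cdot \frac{1}{23} = - \frac{3}{10} + \frac{3}{23} = - \frac{39}{230} \approx -0.16957$)
$6 \left(39 + A\right) = 6 \left(39 - \frac{39}{230}\right) = 6 \cdot \frac{8931}{230} = \frac{26793}{115}$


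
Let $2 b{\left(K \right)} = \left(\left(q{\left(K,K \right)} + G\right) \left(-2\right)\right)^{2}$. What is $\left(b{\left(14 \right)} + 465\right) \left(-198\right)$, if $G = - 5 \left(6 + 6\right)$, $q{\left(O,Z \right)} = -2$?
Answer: $-1614294$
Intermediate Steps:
$G = -60$ ($G = \left(-5\right) 12 = -60$)
$b{\left(K \right)} = 7688$ ($b{\left(K \right)} = \frac{\left(\left(-2 - 60\right) \left(-2\right)\right)^{2}}{2} = \frac{\left(\left(-62\right) \left(-2\right)\right)^{2}}{2} = \frac{124^{2}}{2} = \frac{1}{2} \cdot 15376 = 7688$)
$\left(b{\left(14 \right)} + 465\right) \left(-198\right) = \left(7688 + 465\right) \left(-198\right) = 8153 \left(-198\right) = -1614294$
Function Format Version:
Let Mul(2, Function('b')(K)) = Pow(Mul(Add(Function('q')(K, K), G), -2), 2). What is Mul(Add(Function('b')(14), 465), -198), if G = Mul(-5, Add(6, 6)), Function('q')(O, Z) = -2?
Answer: -1614294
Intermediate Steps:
G = -60 (G = Mul(-5, 12) = -60)
Function('b')(K) = 7688 (Function('b')(K) = Mul(Rational(1, 2), Pow(Mul(Add(-2, -60), -2), 2)) = Mul(Rational(1, 2), Pow(Mul(-62, -2), 2)) = Mul(Rational(1, 2), Pow(124, 2)) = Mul(Rational(1, 2), 15376) = 7688)
Mul(Add(Function('b')(14), 465), -198) = Mul(Add(7688, 465), -198) = Mul(8153, -198) = -1614294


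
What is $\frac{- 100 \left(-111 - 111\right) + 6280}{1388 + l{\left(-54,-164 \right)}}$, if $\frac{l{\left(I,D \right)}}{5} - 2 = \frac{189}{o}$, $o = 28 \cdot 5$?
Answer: $\frac{113920}{5619} \approx 20.274$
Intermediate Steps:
$o = 140$
$l{\left(I,D \right)} = \frac{67}{4}$ ($l{\left(I,D \right)} = 10 + 5 \cdot \frac{189}{140} = 10 + 5 \cdot 189 \cdot \frac{1}{140} = 10 + 5 \cdot \frac{27}{20} = 10 + \frac{27}{4} = \frac{67}{4}$)
$\frac{- 100 \left(-111 - 111\right) + 6280}{1388 + l{\left(-54,-164 \right)}} = \frac{- 100 \left(-111 - 111\right) + 6280}{1388 + \frac{67}{4}} = \frac{\left(-100\right) \left(-222\right) + 6280}{\frac{5619}{4}} = \left(22200 + 6280\right) \frac{4}{5619} = 28480 \cdot \frac{4}{5619} = \frac{113920}{5619}$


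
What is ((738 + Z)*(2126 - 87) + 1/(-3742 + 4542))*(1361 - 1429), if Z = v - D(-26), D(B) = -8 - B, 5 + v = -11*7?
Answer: -17691995217/200 ≈ -8.8460e+7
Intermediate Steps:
v = -82 (v = -5 - 11*7 = -5 - 77 = -82)
Z = -100 (Z = -82 - (-8 - 1*(-26)) = -82 - (-8 + 26) = -82 - 1*18 = -82 - 18 = -100)
((738 + Z)*(2126 - 87) + 1/(-3742 + 4542))*(1361 - 1429) = ((738 - 100)*(2126 - 87) + 1/(-3742 + 4542))*(1361 - 1429) = (638*2039 + 1/800)*(-68) = (1300882 + 1/800)*(-68) = (1040705601/800)*(-68) = -17691995217/200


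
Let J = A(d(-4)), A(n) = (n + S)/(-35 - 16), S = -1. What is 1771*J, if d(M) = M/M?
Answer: 0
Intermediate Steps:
d(M) = 1
A(n) = 1/51 - n/51 (A(n) = (n - 1)/(-35 - 16) = (-1 + n)/(-51) = (-1 + n)*(-1/51) = 1/51 - n/51)
J = 0 (J = 1/51 - 1/51*1 = 1/51 - 1/51 = 0)
1771*J = 1771*0 = 0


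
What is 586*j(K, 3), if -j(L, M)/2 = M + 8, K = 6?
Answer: -12892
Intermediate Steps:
j(L, M) = -16 - 2*M (j(L, M) = -2*(M + 8) = -2*(8 + M) = -16 - 2*M)
586*j(K, 3) = 586*(-16 - 2*3) = 586*(-16 - 6) = 586*(-22) = -12892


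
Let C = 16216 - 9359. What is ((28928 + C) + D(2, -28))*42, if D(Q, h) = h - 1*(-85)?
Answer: 1505364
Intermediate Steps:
C = 6857
D(Q, h) = 85 + h (D(Q, h) = h + 85 = 85 + h)
((28928 + C) + D(2, -28))*42 = ((28928 + 6857) + (85 - 28))*42 = (35785 + 57)*42 = 35842*42 = 1505364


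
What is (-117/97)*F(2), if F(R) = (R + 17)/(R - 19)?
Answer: 2223/1649 ≈ 1.3481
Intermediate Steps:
F(R) = (17 + R)/(-19 + R)
(-117/97)*F(2) = (-117/97)*((17 + 2)/(-19 + 2)) = (-117*1/97)*(19/(-17)) = -(-117)*19/1649 = -117/97*(-19/17) = 2223/1649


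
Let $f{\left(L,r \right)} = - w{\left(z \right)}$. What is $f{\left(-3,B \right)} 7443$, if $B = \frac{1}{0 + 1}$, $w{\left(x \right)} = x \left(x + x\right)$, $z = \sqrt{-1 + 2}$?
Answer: $-14886$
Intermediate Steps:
$z = 1$ ($z = \sqrt{1} = 1$)
$w{\left(x \right)} = 2 x^{2}$ ($w{\left(x \right)} = x 2 x = 2 x^{2}$)
$B = 1$ ($B = 1^{-1} = 1$)
$f{\left(L,r \right)} = -2$ ($f{\left(L,r \right)} = - 2 \cdot 1^{2} = - 2 \cdot 1 = \left(-1\right) 2 = -2$)
$f{\left(-3,B \right)} 7443 = \left(-2\right) 7443 = -14886$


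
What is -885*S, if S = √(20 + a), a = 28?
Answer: -3540*√3 ≈ -6131.5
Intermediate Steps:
S = 4*√3 (S = √(20 + 28) = √48 = 4*√3 ≈ 6.9282)
-885*S = -3540*√3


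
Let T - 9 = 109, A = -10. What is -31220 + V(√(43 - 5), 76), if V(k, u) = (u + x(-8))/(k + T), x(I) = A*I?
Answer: -216751256/6943 - 78*√38/6943 ≈ -31219.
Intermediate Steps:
T = 118 (T = 9 + 109 = 118)
x(I) = -10*I
V(k, u) = (80 + u)/(118 + k) (V(k, u) = (u - 10*(-8))/(k + 118) = (u + 80)/(118 + k) = (80 + u)/(118 + k))
-31220 + V(√(43 - 5), 76) = -31220 + (80 + 76)/(118 + √(43 - 5)) = -31220 + 156/(118 + √38)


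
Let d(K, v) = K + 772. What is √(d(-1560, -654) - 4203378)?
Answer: I*√4204166 ≈ 2050.4*I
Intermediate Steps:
d(K, v) = 772 + K
√(d(-1560, -654) - 4203378) = √((772 - 1560) - 4203378) = √(-788 - 4203378) = √(-4204166) = I*√4204166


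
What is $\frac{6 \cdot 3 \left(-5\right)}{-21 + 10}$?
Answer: $\frac{90}{11} \approx 8.1818$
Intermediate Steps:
$\frac{6 \cdot 3 \left(-5\right)}{-21 + 10} = \frac{18 \left(-5\right)}{-11} = \left(-90\right) \left(- \frac{1}{11}\right) = \frac{90}{11}$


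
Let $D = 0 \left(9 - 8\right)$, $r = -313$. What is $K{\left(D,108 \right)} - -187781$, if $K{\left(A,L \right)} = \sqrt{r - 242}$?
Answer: $187781 + i \sqrt{555} \approx 1.8778 \cdot 10^{5} + 23.558 i$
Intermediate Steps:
$D = 0$ ($D = 0 \cdot 1 = 0$)
$K{\left(A,L \right)} = i \sqrt{555}$ ($K{\left(A,L \right)} = \sqrt{-313 - 242} = \sqrt{-555} = i \sqrt{555}$)
$K{\left(D,108 \right)} - -187781 = i \sqrt{555} - -187781 = i \sqrt{555} + 187781 = 187781 + i \sqrt{555}$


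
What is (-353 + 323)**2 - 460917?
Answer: -460017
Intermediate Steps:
(-353 + 323)**2 - 460917 = (-30)**2 - 460917 = 900 - 460917 = -460017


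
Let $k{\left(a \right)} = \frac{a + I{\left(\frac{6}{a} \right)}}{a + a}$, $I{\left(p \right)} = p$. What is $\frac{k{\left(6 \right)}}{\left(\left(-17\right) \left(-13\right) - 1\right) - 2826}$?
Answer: $- \frac{7}{31272} \approx -0.00022384$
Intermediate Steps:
$k{\left(a \right)} = \frac{a + \frac{6}{a}}{2 a}$ ($k{\left(a \right)} = \frac{a + \frac{6}{a}}{a + a} = \frac{a + \frac{6}{a}}{2 a}$)
$\frac{k{\left(6 \right)}}{\left(\left(-17\right) \left(-13\right) - 1\right) - 2826} = \frac{\frac{1}{2} + \frac{3}{36}}{\left(\left(-17\right) \left(-13\right) - 1\right) - 2826} = \frac{\frac{1}{2} + 3 \cdot \frac{1}{36}}{\left(221 - 1\right) - 2826} = \frac{\frac{1}{2} + \frac{1}{12}}{220 - 2826} = \frac{7}{12 \left(-2606\right)} = \frac{7}{12} \left(- \frac{1}{2606}\right) = - \frac{7}{31272}$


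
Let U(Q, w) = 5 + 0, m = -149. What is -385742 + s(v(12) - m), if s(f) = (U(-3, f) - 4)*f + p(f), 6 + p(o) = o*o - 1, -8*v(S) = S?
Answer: -1455381/4 ≈ -3.6385e+5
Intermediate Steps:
v(S) = -S/8
p(o) = -7 + o**2 (p(o) = -6 + (o*o - 1) = -6 + (o**2 - 1) = -6 + (-1 + o**2) = -7 + o**2)
U(Q, w) = 5
s(f) = -7 + f + f**2 (s(f) = (5 - 4)*f + (-7 + f**2) = 1*f + (-7 + f**2) = f + (-7 + f**2) = -7 + f + f**2)
-385742 + s(v(12) - m) = -385742 + (-7 + (-1/8*12 - 1*(-149)) + (-1/8*12 - 1*(-149))**2) = -385742 + (-7 + (-3/2 + 149) + (-3/2 + 149)**2) = -385742 + (-7 + 295/2 + (295/2)**2) = -385742 + (-7 + 295/2 + 87025/4) = -385742 + 87587/4 = -1455381/4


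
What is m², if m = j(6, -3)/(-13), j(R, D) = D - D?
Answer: 0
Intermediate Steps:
j(R, D) = 0
m = 0 (m = 0/(-13) = 0*(-1/13) = 0)
m² = 0² = 0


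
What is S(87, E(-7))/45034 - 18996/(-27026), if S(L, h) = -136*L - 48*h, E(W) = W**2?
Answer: 118032270/304272221 ≈ 0.38792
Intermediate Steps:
S(87, E(-7))/45034 - 18996/(-27026) = (-136*87 - 48*(-7)**2)/45034 - 18996/(-27026) = (-11832 - 48*49)*(1/45034) - 18996*(-1/27026) = (-11832 - 2352)*(1/45034) + 9498/13513 = -14184*1/45034 + 9498/13513 = -7092/22517 + 9498/13513 = 118032270/304272221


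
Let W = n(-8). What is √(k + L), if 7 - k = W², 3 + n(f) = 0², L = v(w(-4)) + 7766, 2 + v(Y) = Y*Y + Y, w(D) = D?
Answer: 13*√46 ≈ 88.170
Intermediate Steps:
v(Y) = -2 + Y + Y² (v(Y) = -2 + (Y*Y + Y) = -2 + (Y² + Y) = -2 + (Y + Y²) = -2 + Y + Y²)
L = 7776 (L = (-2 - 4 + (-4)²) + 7766 = (-2 - 4 + 16) + 7766 = 10 + 7766 = 7776)
n(f) = -3 (n(f) = -3 + 0² = -3 + 0 = -3)
W = -3
k = -2 (k = 7 - 1*(-3)² = 7 - 1*9 = 7 - 9 = -2)
√(k + L) = √(-2 + 7776) = √7774 = 13*√46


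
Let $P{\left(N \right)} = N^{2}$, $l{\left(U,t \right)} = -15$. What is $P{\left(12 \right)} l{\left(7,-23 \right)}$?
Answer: $-2160$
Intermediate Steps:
$P{\left(12 \right)} l{\left(7,-23 \right)} = 12^{2} \left(-15\right) = 144 \left(-15\right) = -2160$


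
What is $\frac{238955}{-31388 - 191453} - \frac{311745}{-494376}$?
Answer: $- \frac{16221349845}{36722414072} \approx -0.44173$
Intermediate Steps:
$\frac{238955}{-31388 - 191453} - \frac{311745}{-494376} = \frac{238955}{-31388 - 191453} - - \frac{103915}{164792} = \frac{238955}{-222841} + \frac{103915}{164792} = 238955 \left(- \frac{1}{222841}\right) + \frac{103915}{164792} = - \frac{238955}{222841} + \frac{103915}{164792} = - \frac{16221349845}{36722414072}$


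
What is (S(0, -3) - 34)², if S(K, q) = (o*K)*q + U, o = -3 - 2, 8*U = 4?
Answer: 4489/4 ≈ 1122.3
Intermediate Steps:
U = ½ (U = (⅛)*4 = ½ ≈ 0.50000)
o = -5
S(K, q) = ½ - 5*K*q (S(K, q) = (-5*K)*q + ½ = -5*K*q + ½ = ½ - 5*K*q)
(S(0, -3) - 34)² = ((½ - 5*0*(-3)) - 34)² = ((½ + 0) - 34)² = (½ - 34)² = (-67/2)² = 4489/4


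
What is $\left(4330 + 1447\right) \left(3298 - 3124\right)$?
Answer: $1005198$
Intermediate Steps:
$\left(4330 + 1447\right) \left(3298 - 3124\right) = 5777 \cdot 174 = 1005198$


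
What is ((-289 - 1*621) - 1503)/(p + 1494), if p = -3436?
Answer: 2413/1942 ≈ 1.2425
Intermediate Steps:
((-289 - 1*621) - 1503)/(p + 1494) = ((-289 - 1*621) - 1503)/(-3436 + 1494) = ((-289 - 621) - 1503)/(-1942) = (-910 - 1503)*(-1/1942) = -2413*(-1/1942) = 2413/1942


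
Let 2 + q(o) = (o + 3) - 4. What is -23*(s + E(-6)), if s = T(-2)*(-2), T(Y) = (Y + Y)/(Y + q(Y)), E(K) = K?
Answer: 1150/7 ≈ 164.29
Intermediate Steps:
q(o) = -3 + o (q(o) = -2 + ((o + 3) - 4) = -2 + ((3 + o) - 4) = -2 + (-1 + o) = -3 + o)
T(Y) = 2*Y/(-3 + 2*Y) (T(Y) = (Y + Y)/(Y + (-3 + Y)) = (2*Y)/(-3 + 2*Y) = 2*Y/(-3 + 2*Y))
s = -8/7 (s = (2*(-2)/(-3 + 2*(-2)))*(-2) = (2*(-2)/(-3 - 4))*(-2) = (2*(-2)/(-7))*(-2) = (2*(-2)*(-⅐))*(-2) = (4/7)*(-2) = -8/7 ≈ -1.1429)
-23*(s + E(-6)) = -23*(-8/7 - 6) = -23*(-50/7) = 1150/7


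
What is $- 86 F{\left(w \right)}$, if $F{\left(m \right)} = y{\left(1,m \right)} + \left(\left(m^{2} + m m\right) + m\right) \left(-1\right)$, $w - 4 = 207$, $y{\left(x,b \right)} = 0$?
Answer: $7675758$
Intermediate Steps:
$w = 211$ ($w = 4 + 207 = 211$)
$F{\left(m \right)} = - m - 2 m^{2}$ ($F{\left(m \right)} = 0 + \left(\left(m^{2} + m m\right) + m\right) \left(-1\right) = 0 + \left(\left(m^{2} + m^{2}\right) + m\right) \left(-1\right) = 0 + \left(2 m^{2} + m\right) \left(-1\right) = 0 + \left(m + 2 m^{2}\right) \left(-1\right) = 0 - \left(m + 2 m^{2}\right) = - m - 2 m^{2}$)
$- 86 F{\left(w \right)} = - 86 \cdot 211 \left(-1 - 422\right) = - 86 \cdot 211 \left(-423\right) = \left(-86\right) \left(-89253\right) = 7675758$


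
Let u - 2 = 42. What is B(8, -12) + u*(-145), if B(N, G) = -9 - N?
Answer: -6397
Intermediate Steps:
u = 44 (u = 2 + 42 = 44)
B(8, -12) + u*(-145) = (-9 - 1*8) + 44*(-145) = (-9 - 8) - 6380 = -17 - 6380 = -6397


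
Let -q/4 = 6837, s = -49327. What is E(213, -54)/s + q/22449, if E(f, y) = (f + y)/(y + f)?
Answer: -449672415/369113941 ≈ -1.2182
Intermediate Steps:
E(f, y) = 1 (E(f, y) = (f + y)/(f + y) = 1)
q = -27348 (q = -4*6837 = -27348)
E(213, -54)/s + q/22449 = 1/(-49327) - 27348/22449 = 1*(-1/49327) - 27348*1/22449 = -1/49327 - 9116/7483 = -449672415/369113941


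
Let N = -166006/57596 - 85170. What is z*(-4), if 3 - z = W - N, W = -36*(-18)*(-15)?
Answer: 4345611418/14399 ≈ 3.0180e+5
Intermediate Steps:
W = -9720 (W = 648*(-15) = -9720)
N = -2452808663/28798 (N = -166006*1/57596 - 85170 = -83003/28798 - 85170 = -2452808663/28798 ≈ -85173.)
z = -2172805709/28798 (z = 3 - (-9720 - 1*(-2452808663/28798)) = 3 - (-9720 + 2452808663/28798) = 3 - 1*2172892103/28798 = 3 - 2172892103/28798 = -2172805709/28798 ≈ -75450.)
z*(-4) = -2172805709/28798*(-4) = 4345611418/14399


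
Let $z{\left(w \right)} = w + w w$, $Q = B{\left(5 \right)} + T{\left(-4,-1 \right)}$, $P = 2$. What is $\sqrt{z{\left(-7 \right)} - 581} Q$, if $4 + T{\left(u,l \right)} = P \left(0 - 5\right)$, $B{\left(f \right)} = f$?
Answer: $- 63 i \sqrt{11} \approx - 208.95 i$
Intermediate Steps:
$T{\left(u,l \right)} = -14$ ($T{\left(u,l \right)} = -4 + 2 \left(0 - 5\right) = -4 + 2 \left(-5\right) = -4 - 10 = -14$)
$Q = -9$ ($Q = 5 - 14 = -9$)
$z{\left(w \right)} = w + w^{2}$
$\sqrt{z{\left(-7 \right)} - 581} Q = \sqrt{- 7 \left(1 - 7\right) - 581} \left(-9\right) = \sqrt{\left(-7\right) \left(-6\right) - 581} \left(-9\right) = \sqrt{42 - 581} \left(-9\right) = \sqrt{-539} \left(-9\right) = 7 i \sqrt{11} \left(-9\right) = - 63 i \sqrt{11}$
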